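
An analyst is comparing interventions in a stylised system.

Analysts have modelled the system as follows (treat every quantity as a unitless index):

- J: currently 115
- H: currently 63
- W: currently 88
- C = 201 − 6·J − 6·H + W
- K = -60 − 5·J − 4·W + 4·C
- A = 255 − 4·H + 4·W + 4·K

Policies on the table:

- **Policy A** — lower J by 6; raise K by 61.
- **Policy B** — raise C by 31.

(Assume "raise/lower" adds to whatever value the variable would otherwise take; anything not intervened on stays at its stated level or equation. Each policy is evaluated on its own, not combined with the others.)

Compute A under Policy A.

-15117

Policy A (J − 6, K + 61):
  J = 115 − 6 = 109
  H = 63
  W = 88
  C = 201 − 6·109 − 6·63 + 88 = -743
  K = -60 − 5·109 − 4·88 + 4·(-743) (+61 from intervention) = -3868
  A = 255 − 4·63 + 4·88 + 4·(-3868) = -15117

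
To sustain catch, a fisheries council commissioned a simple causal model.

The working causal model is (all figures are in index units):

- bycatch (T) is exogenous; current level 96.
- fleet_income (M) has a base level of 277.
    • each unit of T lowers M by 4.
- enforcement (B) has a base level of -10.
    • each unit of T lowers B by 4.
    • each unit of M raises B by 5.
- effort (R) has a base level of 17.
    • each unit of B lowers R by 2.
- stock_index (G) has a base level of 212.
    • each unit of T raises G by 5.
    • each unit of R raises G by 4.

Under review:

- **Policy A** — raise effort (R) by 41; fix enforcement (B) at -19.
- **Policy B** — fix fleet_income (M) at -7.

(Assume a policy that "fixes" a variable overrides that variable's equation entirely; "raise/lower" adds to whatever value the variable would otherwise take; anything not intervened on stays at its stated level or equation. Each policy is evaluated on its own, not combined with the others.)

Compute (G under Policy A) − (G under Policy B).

Policy A (R + 41, B := -19):
  T = 96
  M = 277 − 4·96 = -107
  B = -19
  R = 17 − 2·(-19) (+41 from intervention) = 96
  G = 212 + 5·96 + 4·96 = 1076
Policy B (M := -7):
  T = 96
  M = -7
  B = -10 − 4·96 + 5·(-7) = -429
  R = 17 − 2·(-429) = 875
  G = 212 + 5·96 + 4·875 = 4192
G: 1076 − 4192 = -3116

-3116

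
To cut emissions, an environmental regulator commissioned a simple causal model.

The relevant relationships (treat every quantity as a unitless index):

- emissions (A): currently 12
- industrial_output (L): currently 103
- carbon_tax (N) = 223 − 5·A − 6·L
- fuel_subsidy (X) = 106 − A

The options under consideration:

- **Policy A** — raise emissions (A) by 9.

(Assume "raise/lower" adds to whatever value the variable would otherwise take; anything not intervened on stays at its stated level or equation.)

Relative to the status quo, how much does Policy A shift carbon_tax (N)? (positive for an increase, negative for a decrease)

Baseline:
  A = 12
  L = 103
  N = 223 − 5·12 − 6·103 = -455
Policy A (A + 9):
  A = 12 + 9 = 21
  L = 103
  N = 223 − 5·21 − 6·103 = -500
Change in N: -500 − (-455) = -45

-45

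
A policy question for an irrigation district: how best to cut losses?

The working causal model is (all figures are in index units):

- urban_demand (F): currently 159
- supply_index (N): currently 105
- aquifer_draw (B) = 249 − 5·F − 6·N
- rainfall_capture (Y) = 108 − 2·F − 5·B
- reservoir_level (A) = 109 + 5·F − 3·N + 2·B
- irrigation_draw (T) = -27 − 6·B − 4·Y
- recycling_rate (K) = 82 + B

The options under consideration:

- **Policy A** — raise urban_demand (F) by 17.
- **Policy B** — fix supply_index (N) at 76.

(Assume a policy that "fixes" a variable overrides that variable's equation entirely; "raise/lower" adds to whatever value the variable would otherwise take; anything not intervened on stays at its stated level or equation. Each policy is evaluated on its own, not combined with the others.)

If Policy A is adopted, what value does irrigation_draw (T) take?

Policy A (F + 17):
  F = 159 + 17 = 176
  N = 105
  B = 249 − 5·176 − 6·105 = -1261
  Y = 108 − 2·176 − 5·(-1261) = 6061
  T = -27 − 6·(-1261) − 4·6061 = -16705

-16705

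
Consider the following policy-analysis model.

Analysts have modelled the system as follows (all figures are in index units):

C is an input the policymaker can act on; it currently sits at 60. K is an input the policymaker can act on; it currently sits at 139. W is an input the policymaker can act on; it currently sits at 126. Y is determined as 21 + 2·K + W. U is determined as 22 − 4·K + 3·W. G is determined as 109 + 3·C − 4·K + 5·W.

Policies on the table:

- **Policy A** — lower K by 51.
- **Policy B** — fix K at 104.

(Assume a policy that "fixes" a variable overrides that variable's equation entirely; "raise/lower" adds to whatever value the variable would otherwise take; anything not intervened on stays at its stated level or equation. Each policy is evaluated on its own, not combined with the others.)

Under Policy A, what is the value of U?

Policy A (K − 51):
  K = 139 − 51 = 88
  W = 126
  U = 22 − 4·88 + 3·126 = 48

48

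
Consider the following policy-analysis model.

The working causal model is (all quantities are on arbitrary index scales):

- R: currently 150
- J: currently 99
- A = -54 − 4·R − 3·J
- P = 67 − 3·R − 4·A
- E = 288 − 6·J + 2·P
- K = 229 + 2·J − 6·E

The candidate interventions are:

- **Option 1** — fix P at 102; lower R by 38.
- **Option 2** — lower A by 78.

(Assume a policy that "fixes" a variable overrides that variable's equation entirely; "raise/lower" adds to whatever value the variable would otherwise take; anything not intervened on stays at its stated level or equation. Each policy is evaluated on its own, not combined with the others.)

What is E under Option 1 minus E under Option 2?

-7262

Option 1 (P := 102, R − 38):
  R = 150 − 38 = 112
  J = 99
  A = -54 − 4·112 − 3·99 = -799
  P = 102
  E = 288 − 6·99 + 2·102 = -102
Option 2 (A − 78):
  R = 150
  J = 99
  A = -54 − 4·150 − 3·99 (−78 from intervention) = -1029
  P = 67 − 3·150 − 4·(-1029) = 3733
  E = 288 − 6·99 + 2·3733 = 7160
E: -102 − 7160 = -7262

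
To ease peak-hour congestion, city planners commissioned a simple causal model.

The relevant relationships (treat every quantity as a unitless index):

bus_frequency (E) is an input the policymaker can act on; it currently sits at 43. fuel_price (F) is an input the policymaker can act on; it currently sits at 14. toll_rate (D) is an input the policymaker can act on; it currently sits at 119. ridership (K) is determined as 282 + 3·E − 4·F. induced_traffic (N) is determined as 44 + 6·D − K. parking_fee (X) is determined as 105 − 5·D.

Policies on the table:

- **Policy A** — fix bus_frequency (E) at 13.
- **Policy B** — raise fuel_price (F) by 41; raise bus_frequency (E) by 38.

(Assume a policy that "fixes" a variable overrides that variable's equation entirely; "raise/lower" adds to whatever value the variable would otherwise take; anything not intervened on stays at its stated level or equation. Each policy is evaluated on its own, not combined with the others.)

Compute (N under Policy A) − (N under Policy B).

40

Policy A (E := 13):
  E = 13
  F = 14
  D = 119
  K = 282 + 3·13 − 4·14 = 265
  N = 44 + 6·119 − 265 = 493
Policy B (F + 41, E + 38):
  E = 43 + 38 = 81
  F = 14 + 41 = 55
  D = 119
  K = 282 + 3·81 − 4·55 = 305
  N = 44 + 6·119 − 305 = 453
N: 493 − 453 = 40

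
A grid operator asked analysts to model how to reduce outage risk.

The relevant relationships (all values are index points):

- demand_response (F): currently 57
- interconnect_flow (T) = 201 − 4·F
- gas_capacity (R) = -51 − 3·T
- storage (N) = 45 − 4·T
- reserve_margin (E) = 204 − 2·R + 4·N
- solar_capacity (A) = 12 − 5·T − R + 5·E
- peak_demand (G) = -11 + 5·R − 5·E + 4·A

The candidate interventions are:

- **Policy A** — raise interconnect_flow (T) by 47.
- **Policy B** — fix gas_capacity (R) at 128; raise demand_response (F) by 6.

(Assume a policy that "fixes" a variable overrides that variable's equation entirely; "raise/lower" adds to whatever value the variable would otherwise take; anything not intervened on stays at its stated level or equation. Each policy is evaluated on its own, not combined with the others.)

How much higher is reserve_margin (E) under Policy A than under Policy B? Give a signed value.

Policy A (T + 47):
  F = 57
  T = 201 − 4·57 (+47 from intervention) = 20
  R = -51 − 3·20 = -111
  N = 45 − 4·20 = -35
  E = 204 − 2·(-111) + 4·(-35) = 286
Policy B (R := 128, F + 6):
  F = 57 + 6 = 63
  T = 201 − 4·63 = -51
  R = 128
  N = 45 − 4·(-51) = 249
  E = 204 − 2·128 + 4·249 = 944
E: 286 − 944 = -658

-658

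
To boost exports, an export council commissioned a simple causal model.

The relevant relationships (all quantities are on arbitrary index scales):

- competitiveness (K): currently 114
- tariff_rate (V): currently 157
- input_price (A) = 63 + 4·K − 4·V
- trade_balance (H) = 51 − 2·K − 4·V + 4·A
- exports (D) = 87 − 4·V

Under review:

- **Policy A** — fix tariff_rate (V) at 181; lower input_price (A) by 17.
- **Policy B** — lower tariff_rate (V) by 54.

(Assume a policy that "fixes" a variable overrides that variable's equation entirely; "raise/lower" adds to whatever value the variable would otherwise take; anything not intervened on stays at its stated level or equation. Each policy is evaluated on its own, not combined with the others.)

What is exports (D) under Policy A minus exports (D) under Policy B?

Policy A (V := 181, A − 17):
  V = 181
  D = 87 − 4·181 = -637
Policy B (V − 54):
  V = 157 − 54 = 103
  D = 87 − 4·103 = -325
D: -637 − (-325) = -312

-312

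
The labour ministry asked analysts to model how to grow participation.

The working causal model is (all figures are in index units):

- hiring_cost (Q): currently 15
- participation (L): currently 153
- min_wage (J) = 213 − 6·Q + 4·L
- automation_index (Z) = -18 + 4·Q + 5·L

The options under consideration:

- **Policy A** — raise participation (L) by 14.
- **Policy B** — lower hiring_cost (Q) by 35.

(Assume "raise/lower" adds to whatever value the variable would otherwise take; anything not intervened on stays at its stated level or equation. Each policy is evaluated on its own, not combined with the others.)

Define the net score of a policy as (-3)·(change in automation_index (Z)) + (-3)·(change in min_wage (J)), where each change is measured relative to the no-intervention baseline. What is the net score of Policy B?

-210

Baseline:
  Q = 15
  L = 153
  J = 213 − 6·15 + 4·153 = 735
  Z = -18 + 4·15 + 5·153 = 807
Policy B (Q − 35):
  Q = 15 − 35 = -20
  L = 153
  J = 213 − 6·(-20) + 4·153 = 945
  Z = -18 + 4·(-20) + 5·153 = 667
ΔZ = 667 − 807 = -140; ΔJ = 945 − 735 = 210
Score = (-3)·(-140) + (-3)·210 = -210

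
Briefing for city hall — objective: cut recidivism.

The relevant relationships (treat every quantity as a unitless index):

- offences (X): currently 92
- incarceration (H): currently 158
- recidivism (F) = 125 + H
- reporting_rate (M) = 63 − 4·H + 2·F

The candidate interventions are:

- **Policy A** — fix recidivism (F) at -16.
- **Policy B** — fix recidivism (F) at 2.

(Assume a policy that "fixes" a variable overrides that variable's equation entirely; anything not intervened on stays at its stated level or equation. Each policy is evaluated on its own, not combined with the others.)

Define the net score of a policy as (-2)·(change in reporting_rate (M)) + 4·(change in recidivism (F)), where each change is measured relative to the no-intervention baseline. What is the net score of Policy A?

Baseline:
  H = 158
  F = 125 + 158 = 283
  M = 63 − 4·158 + 2·283 = -3
Policy A (F := -16):
  H = 158
  F = -16
  M = 63 − 4·158 + 2·(-16) = -601
ΔM = -601 − (-3) = -598; ΔF = -16 − 283 = -299
Score = (-2)·(-598) + 4·(-299) = 0

0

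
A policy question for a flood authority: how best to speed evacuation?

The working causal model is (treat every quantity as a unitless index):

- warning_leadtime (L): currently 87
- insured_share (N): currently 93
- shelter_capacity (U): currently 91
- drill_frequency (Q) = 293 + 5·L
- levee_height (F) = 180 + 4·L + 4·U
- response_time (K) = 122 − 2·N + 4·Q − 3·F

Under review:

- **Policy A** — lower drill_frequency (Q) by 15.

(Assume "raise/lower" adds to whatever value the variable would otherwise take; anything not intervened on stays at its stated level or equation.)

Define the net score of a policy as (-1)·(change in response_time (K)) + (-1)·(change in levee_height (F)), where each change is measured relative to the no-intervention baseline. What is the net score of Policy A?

Baseline:
  L = 87
  N = 93
  U = 91
  Q = 293 + 5·87 = 728
  F = 180 + 4·87 + 4·91 = 892
  K = 122 − 2·93 + 4·728 − 3·892 = 172
Policy A (Q − 15):
  L = 87
  N = 93
  U = 91
  Q = 293 + 5·87 (−15 from intervention) = 713
  F = 180 + 4·87 + 4·91 = 892
  K = 122 − 2·93 + 4·713 − 3·892 = 112
ΔK = 112 − 172 = -60; ΔF = 892 − 892 = 0
Score = (-1)·(-60) + (-1)·0 = 60

60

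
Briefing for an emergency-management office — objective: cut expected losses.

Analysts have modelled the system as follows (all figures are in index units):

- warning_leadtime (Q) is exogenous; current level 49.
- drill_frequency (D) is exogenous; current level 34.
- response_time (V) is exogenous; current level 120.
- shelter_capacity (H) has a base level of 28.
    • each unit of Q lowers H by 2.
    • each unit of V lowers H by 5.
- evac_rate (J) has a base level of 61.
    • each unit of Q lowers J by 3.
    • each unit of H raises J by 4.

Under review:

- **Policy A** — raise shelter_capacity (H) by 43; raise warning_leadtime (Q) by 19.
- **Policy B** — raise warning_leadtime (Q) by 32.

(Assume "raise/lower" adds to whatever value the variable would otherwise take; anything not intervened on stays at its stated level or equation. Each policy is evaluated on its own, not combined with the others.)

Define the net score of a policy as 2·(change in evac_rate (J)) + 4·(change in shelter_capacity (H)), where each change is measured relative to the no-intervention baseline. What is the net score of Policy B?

Baseline:
  Q = 49
  V = 120
  H = 28 − 2·49 − 5·120 = -670
  J = 61 − 3·49 + 4·(-670) = -2766
Policy B (Q + 32):
  Q = 49 + 32 = 81
  V = 120
  H = 28 − 2·81 − 5·120 = -734
  J = 61 − 3·81 + 4·(-734) = -3118
ΔJ = -3118 − (-2766) = -352; ΔH = -734 − (-670) = -64
Score = 2·(-352) + 4·(-64) = -960

-960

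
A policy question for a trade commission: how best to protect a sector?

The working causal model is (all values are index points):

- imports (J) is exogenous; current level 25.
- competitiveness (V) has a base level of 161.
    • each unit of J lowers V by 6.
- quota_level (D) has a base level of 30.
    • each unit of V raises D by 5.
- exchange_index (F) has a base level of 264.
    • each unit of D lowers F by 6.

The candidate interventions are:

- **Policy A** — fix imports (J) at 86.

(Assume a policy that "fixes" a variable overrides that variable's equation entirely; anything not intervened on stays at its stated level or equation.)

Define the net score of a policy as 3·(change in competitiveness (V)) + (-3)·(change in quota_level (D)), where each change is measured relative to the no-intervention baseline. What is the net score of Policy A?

4392

Baseline:
  J = 25
  V = 161 − 6·25 = 11
  D = 30 + 5·11 = 85
Policy A (J := 86):
  J = 86
  V = 161 − 6·86 = -355
  D = 30 + 5·(-355) = -1745
ΔV = -355 − 11 = -366; ΔD = -1745 − 85 = -1830
Score = 3·(-366) + (-3)·(-1830) = 4392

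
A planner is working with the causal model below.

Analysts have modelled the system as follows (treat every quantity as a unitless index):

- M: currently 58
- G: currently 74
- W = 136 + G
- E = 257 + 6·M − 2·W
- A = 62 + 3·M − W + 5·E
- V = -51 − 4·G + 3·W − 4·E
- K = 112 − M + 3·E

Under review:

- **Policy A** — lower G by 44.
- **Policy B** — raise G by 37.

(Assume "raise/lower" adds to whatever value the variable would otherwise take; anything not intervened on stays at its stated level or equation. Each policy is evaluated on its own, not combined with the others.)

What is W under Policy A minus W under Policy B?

-81

Policy A (G − 44):
  G = 74 − 44 = 30
  W = 136 + 30 = 166
Policy B (G + 37):
  G = 74 + 37 = 111
  W = 136 + 111 = 247
W: 166 − 247 = -81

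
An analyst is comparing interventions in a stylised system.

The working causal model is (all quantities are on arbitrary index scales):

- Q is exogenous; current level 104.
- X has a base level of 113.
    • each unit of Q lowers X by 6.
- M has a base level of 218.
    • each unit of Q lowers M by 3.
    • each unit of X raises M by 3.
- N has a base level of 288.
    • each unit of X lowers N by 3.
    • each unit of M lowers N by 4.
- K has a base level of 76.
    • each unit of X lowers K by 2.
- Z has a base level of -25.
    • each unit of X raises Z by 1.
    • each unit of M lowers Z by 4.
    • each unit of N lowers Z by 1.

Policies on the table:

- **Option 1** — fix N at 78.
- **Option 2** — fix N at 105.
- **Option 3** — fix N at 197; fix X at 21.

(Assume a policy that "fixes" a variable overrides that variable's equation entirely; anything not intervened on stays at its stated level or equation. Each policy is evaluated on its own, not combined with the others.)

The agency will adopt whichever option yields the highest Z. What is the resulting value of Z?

5894

Option 1 (N := 78):
  Q = 104
  X = 113 − 6·104 = -511
  M = 218 − 3·104 + 3·(-511) = -1627
  N = 78
  Z = -25 + (-511) − 4·(-1627) − 78 = 5894
Option 2 (N := 105):
  Q = 104
  X = 113 − 6·104 = -511
  M = 218 − 3·104 + 3·(-511) = -1627
  N = 105
  Z = -25 + (-511) − 4·(-1627) − 105 = 5867
Option 3 (N := 197, X := 21):
  Q = 104
  X = 21
  M = 218 − 3·104 + 3·21 = -31
  N = 197
  Z = -25 + 21 − 4·(-31) − 197 = -77
Comparing — Option 1: Z=5894, Option 2: Z=5867, Option 3: Z=-77. Highest is 5894 (Option 1).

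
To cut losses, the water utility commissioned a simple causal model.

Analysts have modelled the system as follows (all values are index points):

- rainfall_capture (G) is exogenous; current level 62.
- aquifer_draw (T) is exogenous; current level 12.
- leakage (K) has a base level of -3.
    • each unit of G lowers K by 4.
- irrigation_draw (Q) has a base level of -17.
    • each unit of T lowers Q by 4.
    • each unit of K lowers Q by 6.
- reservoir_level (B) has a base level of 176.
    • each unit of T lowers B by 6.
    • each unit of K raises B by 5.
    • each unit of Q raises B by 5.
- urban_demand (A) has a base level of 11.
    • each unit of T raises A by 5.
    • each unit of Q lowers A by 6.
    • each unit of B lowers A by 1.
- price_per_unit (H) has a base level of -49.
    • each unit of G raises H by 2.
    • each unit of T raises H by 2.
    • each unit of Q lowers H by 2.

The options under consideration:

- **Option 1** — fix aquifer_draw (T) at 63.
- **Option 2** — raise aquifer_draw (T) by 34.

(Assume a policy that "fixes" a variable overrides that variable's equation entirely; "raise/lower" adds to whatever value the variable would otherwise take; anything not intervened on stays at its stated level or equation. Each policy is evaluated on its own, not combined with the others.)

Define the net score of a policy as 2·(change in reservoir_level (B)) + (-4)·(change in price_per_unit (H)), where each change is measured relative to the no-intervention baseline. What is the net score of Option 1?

-4692

Baseline:
  G = 62
  T = 12
  K = -3 − 4·62 = -251
  Q = -17 − 4·12 − 6·(-251) = 1441
  B = 176 − 6·12 + 5·(-251) + 5·1441 = 6054
  H = -49 + 2·62 + 2·12 − 2·1441 = -2783
Option 1 (T := 63):
  G = 62
  T = 63
  K = -3 − 4·62 = -251
  Q = -17 − 4·63 − 6·(-251) = 1237
  B = 176 − 6·63 + 5·(-251) + 5·1237 = 4728
  H = -49 + 2·62 + 2·63 − 2·1237 = -2273
ΔB = 4728 − 6054 = -1326; ΔH = -2273 − (-2783) = 510
Score = 2·(-1326) + (-4)·510 = -4692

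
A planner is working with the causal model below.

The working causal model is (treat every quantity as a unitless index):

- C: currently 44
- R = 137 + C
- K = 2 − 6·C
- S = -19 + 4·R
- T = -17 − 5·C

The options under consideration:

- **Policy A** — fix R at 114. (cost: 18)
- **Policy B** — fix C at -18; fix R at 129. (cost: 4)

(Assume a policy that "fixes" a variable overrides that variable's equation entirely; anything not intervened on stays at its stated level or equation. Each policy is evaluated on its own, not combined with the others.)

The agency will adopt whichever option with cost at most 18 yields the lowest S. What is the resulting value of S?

Policy A (R := 114):
  C = 44
  R = 114
  S = -19 + 4·114 = 437
Policy B (C := -18, R := 129):
  C = -18
  R = 129
  S = -19 + 4·129 = 497
Comparing — Policy A: S=437, Policy B: S=497. Lowest is 437 (Policy A).

437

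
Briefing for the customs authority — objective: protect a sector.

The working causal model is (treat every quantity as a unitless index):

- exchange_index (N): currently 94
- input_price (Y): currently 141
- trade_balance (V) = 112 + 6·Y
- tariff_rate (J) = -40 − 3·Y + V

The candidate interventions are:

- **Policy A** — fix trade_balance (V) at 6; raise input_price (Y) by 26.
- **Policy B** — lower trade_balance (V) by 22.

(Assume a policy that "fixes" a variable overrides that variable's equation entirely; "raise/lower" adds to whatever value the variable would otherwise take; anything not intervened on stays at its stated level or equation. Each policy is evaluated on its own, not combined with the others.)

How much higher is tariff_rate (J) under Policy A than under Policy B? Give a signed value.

Policy A (V := 6, Y + 26):
  Y = 141 + 26 = 167
  V = 6
  J = -40 − 3·167 + 6 = -535
Policy B (V − 22):
  Y = 141
  V = 112 + 6·141 (−22 from intervention) = 936
  J = -40 − 3·141 + 936 = 473
J: -535 − 473 = -1008

-1008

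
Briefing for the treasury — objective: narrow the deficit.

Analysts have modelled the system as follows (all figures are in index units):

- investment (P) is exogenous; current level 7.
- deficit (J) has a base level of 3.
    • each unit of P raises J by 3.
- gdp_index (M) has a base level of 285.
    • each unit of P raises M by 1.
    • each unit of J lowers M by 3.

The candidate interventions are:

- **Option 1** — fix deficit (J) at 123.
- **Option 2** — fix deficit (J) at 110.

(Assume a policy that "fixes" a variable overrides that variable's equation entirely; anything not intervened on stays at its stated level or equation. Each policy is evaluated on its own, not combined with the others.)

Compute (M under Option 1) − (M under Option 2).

-39

Option 1 (J := 123):
  P = 7
  J = 123
  M = 285 + 7 − 3·123 = -77
Option 2 (J := 110):
  P = 7
  J = 110
  M = 285 + 7 − 3·110 = -38
M: -77 − (-38) = -39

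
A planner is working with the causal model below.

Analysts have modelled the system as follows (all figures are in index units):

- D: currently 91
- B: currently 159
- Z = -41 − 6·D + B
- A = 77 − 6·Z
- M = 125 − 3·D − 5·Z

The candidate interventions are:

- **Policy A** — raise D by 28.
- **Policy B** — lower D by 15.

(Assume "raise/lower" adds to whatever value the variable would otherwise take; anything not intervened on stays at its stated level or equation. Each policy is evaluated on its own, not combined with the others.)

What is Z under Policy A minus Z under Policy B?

-258

Policy A (D + 28):
  D = 91 + 28 = 119
  B = 159
  Z = -41 − 6·119 + 159 = -596
Policy B (D − 15):
  D = 91 − 15 = 76
  B = 159
  Z = -41 − 6·76 + 159 = -338
Z: -596 − (-338) = -258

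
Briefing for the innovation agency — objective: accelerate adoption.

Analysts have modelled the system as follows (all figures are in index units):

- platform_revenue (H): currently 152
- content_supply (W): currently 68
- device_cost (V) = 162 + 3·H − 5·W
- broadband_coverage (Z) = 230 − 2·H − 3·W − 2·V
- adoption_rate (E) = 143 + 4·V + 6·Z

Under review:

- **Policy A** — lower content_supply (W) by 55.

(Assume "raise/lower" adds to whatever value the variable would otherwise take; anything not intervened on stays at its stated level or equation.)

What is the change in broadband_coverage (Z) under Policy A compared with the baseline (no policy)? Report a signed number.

-385

Baseline:
  H = 152
  W = 68
  V = 162 + 3·152 − 5·68 = 278
  Z = 230 − 2·152 − 3·68 − 2·278 = -834
Policy A (W − 55):
  H = 152
  W = 68 − 55 = 13
  V = 162 + 3·152 − 5·13 = 553
  Z = 230 − 2·152 − 3·13 − 2·553 = -1219
Change in Z: -1219 − (-834) = -385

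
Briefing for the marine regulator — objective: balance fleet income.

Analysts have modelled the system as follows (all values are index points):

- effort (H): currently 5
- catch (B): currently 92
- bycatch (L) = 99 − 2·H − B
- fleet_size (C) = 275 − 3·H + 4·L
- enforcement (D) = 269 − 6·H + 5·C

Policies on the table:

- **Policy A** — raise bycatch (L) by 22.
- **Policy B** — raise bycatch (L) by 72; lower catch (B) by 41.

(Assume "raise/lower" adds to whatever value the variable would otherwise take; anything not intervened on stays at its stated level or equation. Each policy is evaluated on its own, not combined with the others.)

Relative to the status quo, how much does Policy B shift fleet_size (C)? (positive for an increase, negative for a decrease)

Baseline:
  H = 5
  B = 92
  L = 99 − 2·5 − 92 = -3
  C = 275 − 3·5 + 4·(-3) = 248
Policy B (L + 72, B − 41):
  H = 5
  B = 92 − 41 = 51
  L = 99 − 2·5 − 51 (+72 from intervention) = 110
  C = 275 − 3·5 + 4·110 = 700
Change in C: 700 − 248 = 452

452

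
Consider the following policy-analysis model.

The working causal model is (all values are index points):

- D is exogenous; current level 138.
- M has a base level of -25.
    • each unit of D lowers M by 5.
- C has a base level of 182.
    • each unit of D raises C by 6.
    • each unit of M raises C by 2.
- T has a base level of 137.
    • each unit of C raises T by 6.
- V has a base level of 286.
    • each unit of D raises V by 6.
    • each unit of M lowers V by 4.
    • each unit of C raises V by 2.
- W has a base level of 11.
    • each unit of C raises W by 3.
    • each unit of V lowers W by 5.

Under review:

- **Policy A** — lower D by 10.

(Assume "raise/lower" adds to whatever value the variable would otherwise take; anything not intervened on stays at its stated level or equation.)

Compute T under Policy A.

-2143

Policy A (D − 10):
  D = 138 − 10 = 128
  M = -25 − 5·128 = -665
  C = 182 + 6·128 + 2·(-665) = -380
  T = 137 + 6·(-380) = -2143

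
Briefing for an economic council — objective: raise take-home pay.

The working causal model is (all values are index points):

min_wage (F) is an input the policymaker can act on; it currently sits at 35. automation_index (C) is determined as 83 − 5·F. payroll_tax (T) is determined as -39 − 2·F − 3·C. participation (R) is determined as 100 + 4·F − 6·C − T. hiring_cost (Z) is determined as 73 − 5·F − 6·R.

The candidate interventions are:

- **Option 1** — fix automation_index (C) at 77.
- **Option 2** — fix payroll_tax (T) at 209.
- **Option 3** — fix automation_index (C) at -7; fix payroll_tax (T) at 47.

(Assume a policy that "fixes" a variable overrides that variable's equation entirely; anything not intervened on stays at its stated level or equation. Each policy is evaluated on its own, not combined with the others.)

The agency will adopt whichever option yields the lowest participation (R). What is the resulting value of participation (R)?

Option 1 (C := 77):
  F = 35
  C = 77
  T = -39 − 2·35 − 3·77 = -340
  R = 100 + 4·35 − 6·77 − (-340) = 118
Option 2 (T := 209):
  F = 35
  C = 83 − 5·35 = -92
  T = 209
  R = 100 + 4·35 − 6·(-92) − 209 = 583
Option 3 (C := -7, T := 47):
  F = 35
  C = -7
  T = 47
  R = 100 + 4·35 − 6·(-7) − 47 = 235
Comparing — Option 1: R=118, Option 2: R=583, Option 3: R=235. Lowest is 118 (Option 1).

118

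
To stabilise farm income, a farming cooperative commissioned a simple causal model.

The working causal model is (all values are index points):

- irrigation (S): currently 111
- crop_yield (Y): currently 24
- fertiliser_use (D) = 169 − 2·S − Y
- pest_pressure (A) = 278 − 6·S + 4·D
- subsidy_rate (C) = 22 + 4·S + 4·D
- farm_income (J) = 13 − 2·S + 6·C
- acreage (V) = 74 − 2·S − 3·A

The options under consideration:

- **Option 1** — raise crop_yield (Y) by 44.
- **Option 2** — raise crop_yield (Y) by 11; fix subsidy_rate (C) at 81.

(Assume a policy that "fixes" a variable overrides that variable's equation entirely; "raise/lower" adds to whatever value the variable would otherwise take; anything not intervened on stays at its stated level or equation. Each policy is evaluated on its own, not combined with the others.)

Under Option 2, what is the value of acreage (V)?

2072

Option 2 (Y + 11, C := 81):
  S = 111
  Y = 24 + 11 = 35
  D = 169 − 2·111 − 35 = -88
  A = 278 − 6·111 + 4·(-88) = -740
  V = 74 − 2·111 − 3·(-740) = 2072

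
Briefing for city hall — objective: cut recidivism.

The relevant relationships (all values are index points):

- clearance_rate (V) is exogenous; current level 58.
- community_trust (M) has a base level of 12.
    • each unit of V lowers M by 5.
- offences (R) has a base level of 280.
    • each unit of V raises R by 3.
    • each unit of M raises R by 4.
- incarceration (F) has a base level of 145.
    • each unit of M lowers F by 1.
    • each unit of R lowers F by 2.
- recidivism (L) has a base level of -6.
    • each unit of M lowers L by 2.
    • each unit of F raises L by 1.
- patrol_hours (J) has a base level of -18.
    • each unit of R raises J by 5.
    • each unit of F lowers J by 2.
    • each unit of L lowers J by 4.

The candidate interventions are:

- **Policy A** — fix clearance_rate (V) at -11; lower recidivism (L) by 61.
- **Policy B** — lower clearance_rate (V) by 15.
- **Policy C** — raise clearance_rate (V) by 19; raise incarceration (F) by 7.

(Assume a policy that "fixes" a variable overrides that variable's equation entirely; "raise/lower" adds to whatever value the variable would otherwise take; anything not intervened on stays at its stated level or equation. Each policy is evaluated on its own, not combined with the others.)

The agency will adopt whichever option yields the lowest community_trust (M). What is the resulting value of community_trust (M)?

Policy A (V := -11, L − 61):
  V = -11
  M = 12 − 5·(-11) = 67
Policy B (V − 15):
  V = 58 − 15 = 43
  M = 12 − 5·43 = -203
Policy C (V + 19, F + 7):
  V = 58 + 19 = 77
  M = 12 − 5·77 = -373
Comparing — Policy A: M=67, Policy B: M=-203, Policy C: M=-373. Lowest is -373 (Policy C).

-373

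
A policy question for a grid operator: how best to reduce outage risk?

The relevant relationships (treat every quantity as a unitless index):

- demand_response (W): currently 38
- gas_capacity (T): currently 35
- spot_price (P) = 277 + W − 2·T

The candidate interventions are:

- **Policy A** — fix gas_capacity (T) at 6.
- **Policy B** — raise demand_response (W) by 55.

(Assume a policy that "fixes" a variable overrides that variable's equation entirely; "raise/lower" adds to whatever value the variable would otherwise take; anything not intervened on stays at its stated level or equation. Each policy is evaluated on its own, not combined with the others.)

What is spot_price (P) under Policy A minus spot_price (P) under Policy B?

3

Policy A (T := 6):
  W = 38
  T = 6
  P = 277 + 38 − 2·6 = 303
Policy B (W + 55):
  W = 38 + 55 = 93
  T = 35
  P = 277 + 93 − 2·35 = 300
P: 303 − 300 = 3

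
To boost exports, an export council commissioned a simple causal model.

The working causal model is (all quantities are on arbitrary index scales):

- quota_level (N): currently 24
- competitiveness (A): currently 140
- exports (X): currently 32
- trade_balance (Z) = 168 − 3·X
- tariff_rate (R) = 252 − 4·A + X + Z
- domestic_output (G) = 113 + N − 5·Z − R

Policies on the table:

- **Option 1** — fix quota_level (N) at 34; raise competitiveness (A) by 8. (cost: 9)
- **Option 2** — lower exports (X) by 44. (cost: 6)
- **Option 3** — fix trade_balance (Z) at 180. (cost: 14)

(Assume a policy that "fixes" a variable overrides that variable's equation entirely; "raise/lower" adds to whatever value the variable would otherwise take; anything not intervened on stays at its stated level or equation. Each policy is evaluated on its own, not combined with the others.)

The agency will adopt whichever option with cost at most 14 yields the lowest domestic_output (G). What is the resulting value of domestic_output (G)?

Option 1 (N := 34, A + 8):
  N = 34
  A = 140 + 8 = 148
  X = 32
  Z = 168 − 3·32 = 72
  R = 252 − 4·148 + 32 + 72 = -236
  G = 113 + 34 − 5·72 − (-236) = 23
Option 2 (X − 44):
  N = 24
  A = 140
  X = 32 − 44 = -12
  Z = 168 − 3·(-12) = 204
  R = 252 − 4·140 + (-12) + 204 = -116
  G = 113 + 24 − 5·204 − (-116) = -767
Option 3 (Z := 180):
  N = 24
  A = 140
  X = 32
  Z = 180
  R = 252 − 4·140 + 32 + 180 = -96
  G = 113 + 24 − 5·180 − (-96) = -667
Comparing — Option 1: G=23, Option 2: G=-767, Option 3: G=-667. Lowest is -767 (Option 2).

-767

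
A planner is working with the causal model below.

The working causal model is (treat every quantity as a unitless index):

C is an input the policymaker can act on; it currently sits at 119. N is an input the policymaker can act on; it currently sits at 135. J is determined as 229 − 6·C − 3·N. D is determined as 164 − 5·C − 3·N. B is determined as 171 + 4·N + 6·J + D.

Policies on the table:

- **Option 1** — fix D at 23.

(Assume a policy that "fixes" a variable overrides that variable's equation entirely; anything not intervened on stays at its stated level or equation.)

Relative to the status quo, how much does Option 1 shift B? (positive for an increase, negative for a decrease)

Baseline:
  C = 119
  N = 135
  J = 229 − 6·119 − 3·135 = -890
  D = 164 − 5·119 − 3·135 = -836
  B = 171 + 4·135 + 6·(-890) + (-836) = -5465
Option 1 (D := 23):
  C = 119
  N = 135
  J = 229 − 6·119 − 3·135 = -890
  D = 23
  B = 171 + 4·135 + 6·(-890) + 23 = -4606
Change in B: -4606 − (-5465) = 859

859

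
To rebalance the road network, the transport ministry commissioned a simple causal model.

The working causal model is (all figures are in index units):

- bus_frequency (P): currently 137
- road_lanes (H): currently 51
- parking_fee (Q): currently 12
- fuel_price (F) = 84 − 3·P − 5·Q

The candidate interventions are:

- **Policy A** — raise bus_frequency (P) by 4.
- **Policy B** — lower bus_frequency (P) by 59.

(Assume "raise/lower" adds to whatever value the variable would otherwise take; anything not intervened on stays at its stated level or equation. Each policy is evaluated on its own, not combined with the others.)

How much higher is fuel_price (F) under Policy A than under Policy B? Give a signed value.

Policy A (P + 4):
  P = 137 + 4 = 141
  Q = 12
  F = 84 − 3·141 − 5·12 = -399
Policy B (P − 59):
  P = 137 − 59 = 78
  Q = 12
  F = 84 − 3·78 − 5·12 = -210
F: -399 − (-210) = -189

-189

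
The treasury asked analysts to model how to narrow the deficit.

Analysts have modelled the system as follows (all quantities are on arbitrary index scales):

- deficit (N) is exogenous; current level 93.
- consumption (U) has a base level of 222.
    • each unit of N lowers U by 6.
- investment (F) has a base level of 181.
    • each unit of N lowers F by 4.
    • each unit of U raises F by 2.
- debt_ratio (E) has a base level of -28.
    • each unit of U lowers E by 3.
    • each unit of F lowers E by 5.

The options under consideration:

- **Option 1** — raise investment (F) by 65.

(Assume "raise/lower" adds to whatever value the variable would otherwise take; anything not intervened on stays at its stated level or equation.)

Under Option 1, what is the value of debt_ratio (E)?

4970

Option 1 (F + 65):
  N = 93
  U = 222 − 6·93 = -336
  F = 181 − 4·93 + 2·(-336) (+65 from intervention) = -798
  E = -28 − 3·(-336) − 5·(-798) = 4970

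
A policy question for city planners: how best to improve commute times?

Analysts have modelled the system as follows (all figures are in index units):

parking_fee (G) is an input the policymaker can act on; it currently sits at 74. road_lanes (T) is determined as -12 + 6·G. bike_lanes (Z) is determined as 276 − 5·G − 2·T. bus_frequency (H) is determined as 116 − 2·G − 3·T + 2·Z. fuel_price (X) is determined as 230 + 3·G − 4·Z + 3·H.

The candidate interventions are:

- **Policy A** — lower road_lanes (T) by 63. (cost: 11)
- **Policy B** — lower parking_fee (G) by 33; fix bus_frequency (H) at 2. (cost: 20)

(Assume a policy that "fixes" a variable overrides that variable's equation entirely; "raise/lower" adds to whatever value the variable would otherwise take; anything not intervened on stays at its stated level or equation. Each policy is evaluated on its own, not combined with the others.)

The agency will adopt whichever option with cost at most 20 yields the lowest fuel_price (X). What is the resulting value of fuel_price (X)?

-4629

Policy A (T − 63):
  G = 74
  T = -12 + 6·74 (−63 from intervention) = 369
  Z = 276 − 5·74 − 2·369 = -832
  H = 116 − 2·74 − 3·369 + 2·(-832) = -2803
  X = 230 + 3·74 − 4·(-832) + 3·(-2803) = -4629
Policy B (G − 33, H := 2):
  G = 74 − 33 = 41
  T = -12 + 6·41 = 234
  Z = 276 − 5·41 − 2·234 = -397
  H = 2
  X = 230 + 3·41 − 4·(-397) + 3·2 = 1947
Comparing — Policy A: X=-4629, Policy B: X=1947. Lowest is -4629 (Policy A).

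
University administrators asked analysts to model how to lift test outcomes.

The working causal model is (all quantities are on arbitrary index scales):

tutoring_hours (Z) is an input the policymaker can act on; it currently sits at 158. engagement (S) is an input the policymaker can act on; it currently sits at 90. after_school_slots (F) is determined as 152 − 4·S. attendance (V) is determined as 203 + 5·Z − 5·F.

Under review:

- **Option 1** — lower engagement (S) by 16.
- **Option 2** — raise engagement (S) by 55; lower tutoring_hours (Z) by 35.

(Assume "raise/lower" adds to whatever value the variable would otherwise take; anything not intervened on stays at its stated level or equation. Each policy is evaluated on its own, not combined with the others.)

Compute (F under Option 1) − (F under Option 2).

284

Option 1 (S − 16):
  S = 90 − 16 = 74
  F = 152 − 4·74 = -144
Option 2 (S + 55, Z − 35):
  S = 90 + 55 = 145
  F = 152 − 4·145 = -428
F: -144 − (-428) = 284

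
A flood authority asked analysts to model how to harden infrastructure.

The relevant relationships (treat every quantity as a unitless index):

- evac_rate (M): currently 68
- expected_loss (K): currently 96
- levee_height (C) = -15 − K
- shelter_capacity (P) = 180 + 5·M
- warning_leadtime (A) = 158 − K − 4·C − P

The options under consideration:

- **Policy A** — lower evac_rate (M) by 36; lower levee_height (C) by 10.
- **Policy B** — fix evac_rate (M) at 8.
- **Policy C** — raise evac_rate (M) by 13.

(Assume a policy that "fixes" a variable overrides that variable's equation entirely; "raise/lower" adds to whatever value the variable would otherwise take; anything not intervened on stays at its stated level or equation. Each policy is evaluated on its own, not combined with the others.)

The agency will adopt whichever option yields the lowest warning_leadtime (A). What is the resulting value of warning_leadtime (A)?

-79

Policy A (M − 36, C − 10):
  M = 68 − 36 = 32
  K = 96
  C = -15 − 96 (−10 from intervention) = -121
  P = 180 + 5·32 = 340
  A = 158 − 96 − 4·(-121) − 340 = 206
Policy B (M := 8):
  M = 8
  K = 96
  C = -15 − 96 = -111
  P = 180 + 5·8 = 220
  A = 158 − 96 − 4·(-111) − 220 = 286
Policy C (M + 13):
  M = 68 + 13 = 81
  K = 96
  C = -15 − 96 = -111
  P = 180 + 5·81 = 585
  A = 158 − 96 − 4·(-111) − 585 = -79
Comparing — Policy A: A=206, Policy B: A=286, Policy C: A=-79. Lowest is -79 (Policy C).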